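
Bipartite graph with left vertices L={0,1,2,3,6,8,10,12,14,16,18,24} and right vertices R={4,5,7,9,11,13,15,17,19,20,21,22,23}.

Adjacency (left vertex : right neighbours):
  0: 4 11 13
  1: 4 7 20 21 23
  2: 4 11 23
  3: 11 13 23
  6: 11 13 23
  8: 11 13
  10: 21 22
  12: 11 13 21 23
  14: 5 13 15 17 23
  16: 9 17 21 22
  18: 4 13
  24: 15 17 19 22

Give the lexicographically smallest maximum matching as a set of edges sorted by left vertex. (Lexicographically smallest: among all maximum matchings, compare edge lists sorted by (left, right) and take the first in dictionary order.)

Lex-smallest maximum matching: {(0,4), (1,7), (2,11), (3,13), (6,23), (10,22), (12,21), (14,5), (16,9), (24,15)}

|M| = 10 (so the lex-smallest maximum matching has 10 edges)
process left vertices in ascending order; for each, take the smallest-labelled available neighbour that still permits 10 edges overall, or leave it unmatched if none does
lex-smallest matching: {0-4, 1-7, 2-11, 3-13, 6-23, 10-22, 12-21, 14-5, 16-9, 24-15}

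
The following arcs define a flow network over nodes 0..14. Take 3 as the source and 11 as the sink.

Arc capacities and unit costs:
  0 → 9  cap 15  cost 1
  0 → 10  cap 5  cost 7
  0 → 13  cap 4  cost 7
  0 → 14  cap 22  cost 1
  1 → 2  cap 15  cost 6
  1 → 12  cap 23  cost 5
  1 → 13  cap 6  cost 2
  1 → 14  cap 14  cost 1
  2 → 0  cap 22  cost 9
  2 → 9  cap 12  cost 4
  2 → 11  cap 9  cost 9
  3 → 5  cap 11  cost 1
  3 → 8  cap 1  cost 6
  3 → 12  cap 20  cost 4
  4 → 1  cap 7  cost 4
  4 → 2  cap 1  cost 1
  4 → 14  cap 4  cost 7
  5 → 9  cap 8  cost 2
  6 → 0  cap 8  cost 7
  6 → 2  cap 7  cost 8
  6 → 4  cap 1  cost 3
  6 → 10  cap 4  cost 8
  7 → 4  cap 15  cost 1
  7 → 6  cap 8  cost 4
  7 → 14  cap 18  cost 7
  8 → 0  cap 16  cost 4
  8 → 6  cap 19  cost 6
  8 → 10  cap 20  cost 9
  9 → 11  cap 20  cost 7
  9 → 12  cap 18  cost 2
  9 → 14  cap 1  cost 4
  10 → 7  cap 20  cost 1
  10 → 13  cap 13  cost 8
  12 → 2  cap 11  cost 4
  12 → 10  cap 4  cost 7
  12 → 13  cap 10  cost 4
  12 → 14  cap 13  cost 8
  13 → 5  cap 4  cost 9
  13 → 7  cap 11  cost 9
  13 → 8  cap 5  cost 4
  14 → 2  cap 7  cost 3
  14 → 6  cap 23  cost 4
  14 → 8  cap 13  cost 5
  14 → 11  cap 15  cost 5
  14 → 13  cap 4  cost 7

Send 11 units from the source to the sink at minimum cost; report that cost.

shortest-cost path #1: 3→5→9→11 push 8 @ unit cost 10 (adds 80)
shortest-cost path #2: 3→8→0→14→11 push 1 @ unit cost 16 (adds 16)
shortest-cost path #3: 3→12→14→11 push 2 @ unit cost 17 (adds 34)
total cost = 130

Minimum cost for 11 units: 130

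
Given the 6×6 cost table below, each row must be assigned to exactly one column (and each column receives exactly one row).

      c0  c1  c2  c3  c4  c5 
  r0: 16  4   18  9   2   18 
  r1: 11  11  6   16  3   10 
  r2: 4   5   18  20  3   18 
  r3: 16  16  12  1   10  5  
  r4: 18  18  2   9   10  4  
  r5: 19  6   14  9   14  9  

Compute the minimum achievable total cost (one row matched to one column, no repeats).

one of 2 optimal assignments: row0→col1 (cost 4), row1→col4 (cost 3), row2→col0 (cost 4), row3→col3 (cost 1), row4→col2 (cost 2), row5→col5 (cost 9)
total = 4 + 3 + 4 + 1 + 2 + 9 = 23

Minimum assignment cost: 23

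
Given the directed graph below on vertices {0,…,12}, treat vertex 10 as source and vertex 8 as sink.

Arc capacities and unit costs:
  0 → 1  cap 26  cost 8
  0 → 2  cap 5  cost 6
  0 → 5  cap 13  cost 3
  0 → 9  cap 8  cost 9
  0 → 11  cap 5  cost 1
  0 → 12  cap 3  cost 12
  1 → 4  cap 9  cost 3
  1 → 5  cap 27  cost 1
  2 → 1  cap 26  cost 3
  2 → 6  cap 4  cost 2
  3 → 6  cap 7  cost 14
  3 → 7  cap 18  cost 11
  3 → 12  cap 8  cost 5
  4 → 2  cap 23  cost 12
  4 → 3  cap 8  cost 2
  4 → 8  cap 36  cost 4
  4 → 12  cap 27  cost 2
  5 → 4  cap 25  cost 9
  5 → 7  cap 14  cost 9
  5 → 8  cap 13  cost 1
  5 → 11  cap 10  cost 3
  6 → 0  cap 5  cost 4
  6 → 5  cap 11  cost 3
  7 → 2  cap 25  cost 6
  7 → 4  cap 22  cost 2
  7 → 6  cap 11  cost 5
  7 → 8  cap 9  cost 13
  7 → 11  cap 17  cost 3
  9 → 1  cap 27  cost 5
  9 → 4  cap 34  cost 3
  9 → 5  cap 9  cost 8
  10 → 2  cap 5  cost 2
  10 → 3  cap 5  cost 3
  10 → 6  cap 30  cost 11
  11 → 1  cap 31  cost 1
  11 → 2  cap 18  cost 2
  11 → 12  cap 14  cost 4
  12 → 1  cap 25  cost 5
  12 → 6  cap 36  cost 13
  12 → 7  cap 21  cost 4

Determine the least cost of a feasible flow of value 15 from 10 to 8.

Minimum cost for 15 units: 191

shortest-cost path #1: 10→2→1→5→8 push 5 @ unit cost 7 (adds 35)
shortest-cost path #2: 10→6→5→8 push 8 @ unit cost 15 (adds 120)
shortest-cost path #3: 10→3→12→7→4→8 push 2 @ unit cost 18 (adds 36)
total cost = 191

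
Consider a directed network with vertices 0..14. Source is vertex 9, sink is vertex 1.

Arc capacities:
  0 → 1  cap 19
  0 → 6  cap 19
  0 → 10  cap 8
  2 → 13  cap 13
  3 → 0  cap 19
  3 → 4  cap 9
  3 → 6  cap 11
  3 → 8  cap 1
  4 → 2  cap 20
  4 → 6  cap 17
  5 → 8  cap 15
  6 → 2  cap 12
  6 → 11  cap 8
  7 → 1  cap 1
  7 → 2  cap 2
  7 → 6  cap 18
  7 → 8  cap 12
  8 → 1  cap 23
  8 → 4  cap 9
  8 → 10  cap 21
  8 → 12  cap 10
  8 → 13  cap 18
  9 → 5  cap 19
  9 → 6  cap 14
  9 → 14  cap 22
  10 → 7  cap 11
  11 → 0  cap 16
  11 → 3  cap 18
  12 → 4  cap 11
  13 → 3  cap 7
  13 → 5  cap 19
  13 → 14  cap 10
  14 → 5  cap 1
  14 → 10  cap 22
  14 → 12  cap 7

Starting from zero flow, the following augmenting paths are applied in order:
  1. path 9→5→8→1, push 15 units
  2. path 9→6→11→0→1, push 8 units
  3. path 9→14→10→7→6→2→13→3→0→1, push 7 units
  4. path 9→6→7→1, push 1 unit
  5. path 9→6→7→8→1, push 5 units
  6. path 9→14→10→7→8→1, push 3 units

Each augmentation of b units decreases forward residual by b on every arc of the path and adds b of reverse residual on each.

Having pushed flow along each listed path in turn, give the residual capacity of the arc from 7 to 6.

after path 1 (9→5→8→1, push 15): res(7,6)=18
after path 2 (9→6→11→0→1, push 8): res(7,6)=18
after path 3 (9→14→10→7→6→2→13→3→0→1, push 7): res(7,6)=11
after path 4 (9→6→7→1, push 1): res(7,6)=12
after path 5 (9→6→7→8→1, push 5): res(7,6)=17
after path 6 (9→14→10→7→8→1, push 3): res(7,6)=17

Residual capacity of (7,6): 17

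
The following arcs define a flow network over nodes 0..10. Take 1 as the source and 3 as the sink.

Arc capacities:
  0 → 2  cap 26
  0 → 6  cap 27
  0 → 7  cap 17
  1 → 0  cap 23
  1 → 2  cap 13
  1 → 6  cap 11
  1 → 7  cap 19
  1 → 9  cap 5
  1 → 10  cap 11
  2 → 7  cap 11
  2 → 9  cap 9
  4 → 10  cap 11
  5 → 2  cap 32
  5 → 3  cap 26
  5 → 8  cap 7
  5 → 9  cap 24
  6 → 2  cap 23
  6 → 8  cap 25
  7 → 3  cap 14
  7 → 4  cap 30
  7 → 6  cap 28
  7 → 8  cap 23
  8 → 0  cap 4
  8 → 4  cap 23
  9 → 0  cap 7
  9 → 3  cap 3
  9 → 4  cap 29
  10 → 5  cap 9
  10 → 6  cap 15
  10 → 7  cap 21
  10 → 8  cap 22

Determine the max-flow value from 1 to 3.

augment #1: 1→7→3 bottleneck 14, total now 14
augment #2: 1→9→3 bottleneck 3, total now 17
augment #3: 1→10→5→3 bottleneck 9, total now 26

Maximum flow value: 26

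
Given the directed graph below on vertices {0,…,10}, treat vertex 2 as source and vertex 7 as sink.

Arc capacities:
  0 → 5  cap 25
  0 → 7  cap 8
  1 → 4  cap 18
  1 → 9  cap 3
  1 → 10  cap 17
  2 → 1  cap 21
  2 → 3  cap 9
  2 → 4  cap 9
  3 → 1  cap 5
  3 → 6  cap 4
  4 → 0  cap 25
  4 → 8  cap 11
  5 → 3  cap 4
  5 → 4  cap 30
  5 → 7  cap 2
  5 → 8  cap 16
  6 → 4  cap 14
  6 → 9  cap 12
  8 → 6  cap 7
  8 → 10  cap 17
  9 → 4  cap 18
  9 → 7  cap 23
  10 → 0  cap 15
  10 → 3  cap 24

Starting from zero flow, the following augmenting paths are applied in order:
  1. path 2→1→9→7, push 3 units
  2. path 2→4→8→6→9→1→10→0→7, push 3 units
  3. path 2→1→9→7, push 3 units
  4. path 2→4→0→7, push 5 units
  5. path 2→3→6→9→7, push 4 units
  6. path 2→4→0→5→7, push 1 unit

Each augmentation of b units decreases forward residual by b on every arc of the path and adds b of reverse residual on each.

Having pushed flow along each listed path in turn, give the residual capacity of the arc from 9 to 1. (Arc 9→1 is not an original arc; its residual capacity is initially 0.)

after path 1 (2→1→9→7, push 3): res(9,1)=3
after path 2 (2→4→8→6→9→1→10→0→7, push 3): res(9,1)=0
after path 3 (2→1→9→7, push 3): res(9,1)=3
after path 4 (2→4→0→7, push 5): res(9,1)=3
after path 5 (2→3→6→9→7, push 4): res(9,1)=3
after path 6 (2→4→0→5→7, push 1): res(9,1)=3

Residual capacity of (9,1): 3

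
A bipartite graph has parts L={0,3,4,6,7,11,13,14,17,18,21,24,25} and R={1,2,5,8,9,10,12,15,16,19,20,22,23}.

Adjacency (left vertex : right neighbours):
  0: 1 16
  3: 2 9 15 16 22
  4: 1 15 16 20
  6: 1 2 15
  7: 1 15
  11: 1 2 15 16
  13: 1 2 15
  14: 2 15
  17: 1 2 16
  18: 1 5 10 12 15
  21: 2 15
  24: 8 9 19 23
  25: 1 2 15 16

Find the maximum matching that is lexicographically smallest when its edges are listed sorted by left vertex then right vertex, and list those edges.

|M| = 8 (so the lex-smallest maximum matching has 8 edges)
process left vertices in ascending order; for each, take the smallest-labelled available neighbour that still permits 8 edges overall, or leave it unmatched if none does
lex-smallest matching: {0-1, 3-9, 4-20, 6-2, 7-15, 11-16, 18-5, 24-8}

Lex-smallest maximum matching: {(0,1), (3,9), (4,20), (6,2), (7,15), (11,16), (18,5), (24,8)}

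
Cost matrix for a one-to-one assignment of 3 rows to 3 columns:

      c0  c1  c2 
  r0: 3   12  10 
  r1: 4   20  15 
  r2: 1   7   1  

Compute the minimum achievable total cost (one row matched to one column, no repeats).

optimal assignment: row0→col1 (cost 12), row1→col0 (cost 4), row2→col2 (cost 1)
total = 12 + 4 + 1 = 17

Minimum assignment cost: 17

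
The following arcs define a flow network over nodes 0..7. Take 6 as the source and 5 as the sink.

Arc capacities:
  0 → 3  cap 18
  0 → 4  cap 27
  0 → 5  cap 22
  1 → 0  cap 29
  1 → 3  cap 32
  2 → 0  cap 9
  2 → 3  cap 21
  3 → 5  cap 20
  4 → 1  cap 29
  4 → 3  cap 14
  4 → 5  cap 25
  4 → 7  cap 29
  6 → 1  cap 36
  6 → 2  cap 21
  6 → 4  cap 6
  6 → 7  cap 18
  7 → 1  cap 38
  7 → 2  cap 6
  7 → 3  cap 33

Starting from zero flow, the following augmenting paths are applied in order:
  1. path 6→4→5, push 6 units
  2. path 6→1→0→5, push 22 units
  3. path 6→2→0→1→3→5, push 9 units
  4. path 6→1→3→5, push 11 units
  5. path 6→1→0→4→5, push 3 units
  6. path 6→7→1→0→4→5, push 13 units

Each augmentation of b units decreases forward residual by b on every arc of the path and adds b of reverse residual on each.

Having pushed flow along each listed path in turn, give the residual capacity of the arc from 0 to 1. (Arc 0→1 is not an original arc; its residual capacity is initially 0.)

Residual capacity of (0,1): 29

after path 1 (6→4→5, push 6): res(0,1)=0
after path 2 (6→1→0→5, push 22): res(0,1)=22
after path 3 (6→2→0→1→3→5, push 9): res(0,1)=13
after path 4 (6→1→3→5, push 11): res(0,1)=13
after path 5 (6→1→0→4→5, push 3): res(0,1)=16
after path 6 (6→7→1→0→4→5, push 13): res(0,1)=29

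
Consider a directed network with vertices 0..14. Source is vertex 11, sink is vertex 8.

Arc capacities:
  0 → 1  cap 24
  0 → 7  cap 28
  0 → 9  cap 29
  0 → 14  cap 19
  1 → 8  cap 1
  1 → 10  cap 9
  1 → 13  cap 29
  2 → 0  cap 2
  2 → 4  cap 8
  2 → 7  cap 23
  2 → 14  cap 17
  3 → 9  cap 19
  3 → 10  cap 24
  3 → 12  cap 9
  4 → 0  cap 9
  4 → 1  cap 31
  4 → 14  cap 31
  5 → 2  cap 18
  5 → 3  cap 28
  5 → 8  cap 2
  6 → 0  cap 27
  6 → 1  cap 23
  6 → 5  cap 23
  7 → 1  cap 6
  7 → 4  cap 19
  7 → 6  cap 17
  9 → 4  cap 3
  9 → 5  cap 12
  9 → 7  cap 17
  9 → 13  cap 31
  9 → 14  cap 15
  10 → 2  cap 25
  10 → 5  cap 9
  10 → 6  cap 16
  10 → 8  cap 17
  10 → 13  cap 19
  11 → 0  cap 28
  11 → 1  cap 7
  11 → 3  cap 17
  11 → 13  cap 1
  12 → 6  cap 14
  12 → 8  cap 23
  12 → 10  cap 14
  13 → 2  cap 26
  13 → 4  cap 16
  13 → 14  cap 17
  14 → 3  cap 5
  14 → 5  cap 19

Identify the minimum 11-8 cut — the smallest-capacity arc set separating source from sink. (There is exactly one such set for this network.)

Min-cut arcs: {(1,8), (3,12), (5,8), (10,8)} (total capacity 29)

augment #1: 11→1→8 push 1
augment #2: 11→1→10→8 push 6
augment #3: 11→3→10→8 push 11
augment #4: 11→3→12→8 push 6
augment #5: 11→0→9→5→8 push 2
augment #6: 11→0→14→3→12→8 push 3
max flow = 29; residual-reachable set from 11 gives S-side
cut edges (S→T): {(1,8), (3,12), (5,8), (10,8)} total cap 29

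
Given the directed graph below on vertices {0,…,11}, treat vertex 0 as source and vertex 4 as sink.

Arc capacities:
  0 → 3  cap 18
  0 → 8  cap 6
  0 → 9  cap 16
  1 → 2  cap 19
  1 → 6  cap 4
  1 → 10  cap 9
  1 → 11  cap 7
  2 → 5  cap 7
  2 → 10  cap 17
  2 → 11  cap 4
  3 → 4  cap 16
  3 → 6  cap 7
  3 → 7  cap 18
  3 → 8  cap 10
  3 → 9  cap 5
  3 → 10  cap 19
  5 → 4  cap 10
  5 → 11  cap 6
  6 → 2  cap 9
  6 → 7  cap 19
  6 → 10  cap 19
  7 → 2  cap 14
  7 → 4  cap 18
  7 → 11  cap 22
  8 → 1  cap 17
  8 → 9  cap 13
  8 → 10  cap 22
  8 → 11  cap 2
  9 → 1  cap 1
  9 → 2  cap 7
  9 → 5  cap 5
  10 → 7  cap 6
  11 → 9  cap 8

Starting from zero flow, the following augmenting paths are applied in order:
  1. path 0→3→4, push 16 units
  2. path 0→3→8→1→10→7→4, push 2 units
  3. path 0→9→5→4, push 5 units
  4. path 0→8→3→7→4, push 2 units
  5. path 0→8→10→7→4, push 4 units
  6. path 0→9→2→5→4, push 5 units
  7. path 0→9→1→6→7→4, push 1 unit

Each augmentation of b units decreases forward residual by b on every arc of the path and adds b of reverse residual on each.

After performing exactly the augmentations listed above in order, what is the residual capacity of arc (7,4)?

after path 1 (0→3→4, push 16): res(7,4)=18
after path 2 (0→3→8→1→10→7→4, push 2): res(7,4)=16
after path 3 (0→9→5→4, push 5): res(7,4)=16
after path 4 (0→8→3→7→4, push 2): res(7,4)=14
after path 5 (0→8→10→7→4, push 4): res(7,4)=10
after path 6 (0→9→2→5→4, push 5): res(7,4)=10
after path 7 (0→9→1→6→7→4, push 1): res(7,4)=9

Residual capacity of (7,4): 9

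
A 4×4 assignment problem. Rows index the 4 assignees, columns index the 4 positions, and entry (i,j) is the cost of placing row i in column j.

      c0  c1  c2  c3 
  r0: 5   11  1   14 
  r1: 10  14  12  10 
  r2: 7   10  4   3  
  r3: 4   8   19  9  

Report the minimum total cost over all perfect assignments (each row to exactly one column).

one of 2 optimal assignments: row0→col2 (cost 1), row1→col0 (cost 10), row2→col3 (cost 3), row3→col1 (cost 8)
total = 1 + 10 + 3 + 8 = 22

Minimum assignment cost: 22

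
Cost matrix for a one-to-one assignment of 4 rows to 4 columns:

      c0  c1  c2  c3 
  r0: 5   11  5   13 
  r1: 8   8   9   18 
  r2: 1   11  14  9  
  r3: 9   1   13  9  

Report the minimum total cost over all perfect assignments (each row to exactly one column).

one of 2 optimal assignments: row0→col2 (cost 5), row1→col0 (cost 8), row2→col3 (cost 9), row3→col1 (cost 1)
total = 5 + 8 + 9 + 1 = 23

Minimum assignment cost: 23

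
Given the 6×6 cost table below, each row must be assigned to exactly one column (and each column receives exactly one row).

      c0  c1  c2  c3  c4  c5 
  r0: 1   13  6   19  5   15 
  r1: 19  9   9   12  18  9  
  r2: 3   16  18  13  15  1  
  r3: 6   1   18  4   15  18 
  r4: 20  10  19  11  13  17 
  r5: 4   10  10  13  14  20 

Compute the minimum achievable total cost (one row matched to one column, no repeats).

Minimum assignment cost: 31

optimal assignment: row0→col4 (cost 5), row1→col2 (cost 9), row2→col5 (cost 1), row3→col1 (cost 1), row4→col3 (cost 11), row5→col0 (cost 4)
total = 5 + 9 + 1 + 1 + 11 + 4 = 31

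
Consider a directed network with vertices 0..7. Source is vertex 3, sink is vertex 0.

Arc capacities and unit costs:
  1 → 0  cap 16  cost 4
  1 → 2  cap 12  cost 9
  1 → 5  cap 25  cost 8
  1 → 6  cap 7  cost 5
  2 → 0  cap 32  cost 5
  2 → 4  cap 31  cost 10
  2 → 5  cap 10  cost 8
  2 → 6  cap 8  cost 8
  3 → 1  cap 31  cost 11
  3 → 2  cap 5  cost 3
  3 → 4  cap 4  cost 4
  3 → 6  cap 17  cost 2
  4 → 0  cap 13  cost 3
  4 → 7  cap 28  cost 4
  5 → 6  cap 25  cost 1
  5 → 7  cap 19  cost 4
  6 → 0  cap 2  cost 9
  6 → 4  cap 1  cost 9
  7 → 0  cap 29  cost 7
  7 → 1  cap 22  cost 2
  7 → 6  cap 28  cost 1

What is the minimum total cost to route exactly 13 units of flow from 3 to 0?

shortest-cost path #1: 3→4→0 push 4 @ unit cost 7 (adds 28)
shortest-cost path #2: 3→2→0 push 5 @ unit cost 8 (adds 40)
shortest-cost path #3: 3→6→0 push 2 @ unit cost 11 (adds 22)
shortest-cost path #4: 3→6→4→0 push 1 @ unit cost 14 (adds 14)
shortest-cost path #5: 3→1→0 push 1 @ unit cost 15 (adds 15)
total cost = 119

Minimum cost for 13 units: 119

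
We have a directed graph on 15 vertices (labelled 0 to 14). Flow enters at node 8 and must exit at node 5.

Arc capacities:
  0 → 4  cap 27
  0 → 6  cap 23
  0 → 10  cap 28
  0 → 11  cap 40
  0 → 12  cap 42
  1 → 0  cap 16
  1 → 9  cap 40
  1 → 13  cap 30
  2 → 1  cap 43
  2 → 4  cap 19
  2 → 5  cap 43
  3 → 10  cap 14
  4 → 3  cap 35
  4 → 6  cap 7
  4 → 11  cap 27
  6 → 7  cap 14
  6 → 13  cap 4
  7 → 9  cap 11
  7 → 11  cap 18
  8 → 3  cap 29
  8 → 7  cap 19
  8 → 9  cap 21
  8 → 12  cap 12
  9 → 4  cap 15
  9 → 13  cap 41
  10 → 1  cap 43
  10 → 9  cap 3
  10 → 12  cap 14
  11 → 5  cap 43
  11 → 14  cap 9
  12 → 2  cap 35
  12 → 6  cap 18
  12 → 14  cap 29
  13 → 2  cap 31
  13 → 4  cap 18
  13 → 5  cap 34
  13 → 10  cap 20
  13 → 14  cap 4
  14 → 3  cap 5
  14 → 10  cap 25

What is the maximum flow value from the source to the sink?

Maximum flow value: 66

augment #1: 8→7→11→5 bottleneck 18, total now 18
augment #2: 8→9→13→5 bottleneck 21, total now 39
augment #3: 8→12→2→5 bottleneck 12, total now 51
augment #4: 8→7→9→13→5 bottleneck 1, total now 52
augment #5: 8→3→10→1→13→5 bottleneck 12, total now 64
augment #6: 8→3→10→12→2→5 bottleneck 2, total now 66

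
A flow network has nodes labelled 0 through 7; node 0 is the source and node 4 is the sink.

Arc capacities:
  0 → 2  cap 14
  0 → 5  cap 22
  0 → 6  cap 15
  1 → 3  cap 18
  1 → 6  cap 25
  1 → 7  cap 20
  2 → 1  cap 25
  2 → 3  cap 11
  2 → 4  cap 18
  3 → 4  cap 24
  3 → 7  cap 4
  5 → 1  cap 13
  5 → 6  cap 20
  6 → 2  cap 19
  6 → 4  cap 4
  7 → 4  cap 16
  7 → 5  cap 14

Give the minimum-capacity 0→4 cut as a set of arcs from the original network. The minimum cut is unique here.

Min-cut arcs: {(0,2), (5,1), (6,2), (6,4)} (total capacity 50)

augment #1: 0→2→4 push 14
augment #2: 0→6→4 push 4
augment #3: 0→6→2→4 push 4
augment #4: 0→5→1→3→4 push 13
augment #5: 0→6→2→3→4 push 7
augment #6: 0→5→6→2→3→4 push 4
augment #7: 0→5→6→2→1→7→4 push 4
max flow = 50; residual-reachable set from 0 gives S-side
cut edges (S→T): {(0,2), (5,1), (6,2), (6,4)} total cap 50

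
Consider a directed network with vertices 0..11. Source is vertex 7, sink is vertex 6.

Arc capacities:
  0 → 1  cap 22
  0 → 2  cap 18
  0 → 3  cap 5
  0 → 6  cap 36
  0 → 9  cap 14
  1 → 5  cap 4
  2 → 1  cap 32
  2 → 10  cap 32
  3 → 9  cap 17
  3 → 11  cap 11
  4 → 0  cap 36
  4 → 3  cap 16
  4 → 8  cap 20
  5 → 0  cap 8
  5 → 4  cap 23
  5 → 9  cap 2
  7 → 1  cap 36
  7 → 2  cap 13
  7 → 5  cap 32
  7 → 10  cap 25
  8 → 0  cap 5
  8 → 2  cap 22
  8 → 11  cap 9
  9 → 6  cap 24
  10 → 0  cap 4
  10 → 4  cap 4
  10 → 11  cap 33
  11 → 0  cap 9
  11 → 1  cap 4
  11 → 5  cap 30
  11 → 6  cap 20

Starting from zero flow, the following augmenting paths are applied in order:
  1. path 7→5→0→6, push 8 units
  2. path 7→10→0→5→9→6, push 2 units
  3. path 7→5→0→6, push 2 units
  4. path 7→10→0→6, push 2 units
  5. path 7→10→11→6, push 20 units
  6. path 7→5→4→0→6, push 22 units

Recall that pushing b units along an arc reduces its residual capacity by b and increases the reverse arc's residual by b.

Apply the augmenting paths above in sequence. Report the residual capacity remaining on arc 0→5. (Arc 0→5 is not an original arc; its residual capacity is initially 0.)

Residual capacity of (0,5): 8

after path 1 (7→5→0→6, push 8): res(0,5)=8
after path 2 (7→10→0→5→9→6, push 2): res(0,5)=6
after path 3 (7→5→0→6, push 2): res(0,5)=8
after path 4 (7→10→0→6, push 2): res(0,5)=8
after path 5 (7→10→11→6, push 20): res(0,5)=8
after path 6 (7→5→4→0→6, push 22): res(0,5)=8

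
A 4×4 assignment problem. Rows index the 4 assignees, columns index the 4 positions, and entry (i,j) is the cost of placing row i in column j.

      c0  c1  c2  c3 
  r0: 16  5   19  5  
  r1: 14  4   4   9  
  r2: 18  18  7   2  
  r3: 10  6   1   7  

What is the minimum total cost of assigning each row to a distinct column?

optimal assignment: row0→col1 (cost 5), row1→col2 (cost 4), row2→col3 (cost 2), row3→col0 (cost 10)
total = 5 + 4 + 2 + 10 = 21

Minimum assignment cost: 21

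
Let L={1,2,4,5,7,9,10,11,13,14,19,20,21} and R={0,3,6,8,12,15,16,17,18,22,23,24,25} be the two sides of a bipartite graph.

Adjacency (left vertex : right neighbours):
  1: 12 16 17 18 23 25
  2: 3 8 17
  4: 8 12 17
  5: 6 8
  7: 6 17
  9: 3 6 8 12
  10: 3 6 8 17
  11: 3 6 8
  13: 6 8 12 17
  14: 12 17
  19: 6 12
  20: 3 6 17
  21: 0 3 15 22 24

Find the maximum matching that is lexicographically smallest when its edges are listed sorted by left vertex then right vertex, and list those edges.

|M| = 7 (so the lex-smallest maximum matching has 7 edges)
process left vertices in ascending order; for each, take the smallest-labelled available neighbour that still permits 7 edges overall, or leave it unmatched if none does
lex-smallest matching: {1-16, 2-3, 4-8, 5-6, 7-17, 9-12, 21-0}

Lex-smallest maximum matching: {(1,16), (2,3), (4,8), (5,6), (7,17), (9,12), (21,0)}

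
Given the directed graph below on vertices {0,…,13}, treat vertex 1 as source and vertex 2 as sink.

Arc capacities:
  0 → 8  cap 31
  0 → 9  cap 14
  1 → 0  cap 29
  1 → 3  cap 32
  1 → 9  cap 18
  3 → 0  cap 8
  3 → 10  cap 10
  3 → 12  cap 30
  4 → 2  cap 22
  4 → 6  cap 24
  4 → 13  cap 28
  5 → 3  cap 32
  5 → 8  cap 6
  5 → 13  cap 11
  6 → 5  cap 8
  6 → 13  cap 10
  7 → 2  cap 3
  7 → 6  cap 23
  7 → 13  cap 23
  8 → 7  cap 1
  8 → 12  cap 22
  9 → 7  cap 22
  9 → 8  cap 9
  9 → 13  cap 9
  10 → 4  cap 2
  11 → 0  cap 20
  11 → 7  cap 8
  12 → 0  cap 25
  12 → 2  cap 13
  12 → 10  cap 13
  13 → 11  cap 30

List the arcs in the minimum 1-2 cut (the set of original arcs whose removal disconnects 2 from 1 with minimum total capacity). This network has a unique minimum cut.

Min-cut arcs: {(7,2), (10,4), (12,2)} (total capacity 18)

augment #1: 1→3→12→2 push 13
augment #2: 1→9→7→2 push 3
augment #3: 1→3→10→4→2 push 2
max flow = 18; residual-reachable set from 1 gives S-side
cut edges (S→T): {(7,2), (10,4), (12,2)} total cap 18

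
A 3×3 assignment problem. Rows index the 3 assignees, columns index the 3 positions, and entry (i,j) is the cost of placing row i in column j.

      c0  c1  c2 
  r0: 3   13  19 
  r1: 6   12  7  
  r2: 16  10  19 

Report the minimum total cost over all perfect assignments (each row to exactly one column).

optimal assignment: row0→col0 (cost 3), row1→col2 (cost 7), row2→col1 (cost 10)
total = 3 + 7 + 10 = 20

Minimum assignment cost: 20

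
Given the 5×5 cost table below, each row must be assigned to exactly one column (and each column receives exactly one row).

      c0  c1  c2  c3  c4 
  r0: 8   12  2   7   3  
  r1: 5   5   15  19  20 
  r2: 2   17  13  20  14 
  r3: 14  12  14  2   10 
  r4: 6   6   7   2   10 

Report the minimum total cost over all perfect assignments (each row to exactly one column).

optimal assignment: row0→col4 (cost 3), row1→col1 (cost 5), row2→col0 (cost 2), row3→col3 (cost 2), row4→col2 (cost 7)
total = 3 + 5 + 2 + 2 + 7 = 19

Minimum assignment cost: 19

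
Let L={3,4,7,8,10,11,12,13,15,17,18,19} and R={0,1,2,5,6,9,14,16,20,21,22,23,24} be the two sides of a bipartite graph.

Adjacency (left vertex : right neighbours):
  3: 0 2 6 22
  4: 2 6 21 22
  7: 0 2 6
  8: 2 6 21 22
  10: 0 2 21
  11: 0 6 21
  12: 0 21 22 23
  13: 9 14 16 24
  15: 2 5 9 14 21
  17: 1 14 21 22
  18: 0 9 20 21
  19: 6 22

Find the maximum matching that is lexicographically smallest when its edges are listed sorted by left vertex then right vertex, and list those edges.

|M| = 10 (so the lex-smallest maximum matching has 10 edges)
process left vertices in ascending order; for each, take the smallest-labelled available neighbour that still permits 10 edges overall, or leave it unmatched if none does
lex-smallest matching: {3-0, 4-2, 7-6, 8-21, 12-23, 13-9, 15-5, 17-1, 18-20, 19-22}

Lex-smallest maximum matching: {(3,0), (4,2), (7,6), (8,21), (12,23), (13,9), (15,5), (17,1), (18,20), (19,22)}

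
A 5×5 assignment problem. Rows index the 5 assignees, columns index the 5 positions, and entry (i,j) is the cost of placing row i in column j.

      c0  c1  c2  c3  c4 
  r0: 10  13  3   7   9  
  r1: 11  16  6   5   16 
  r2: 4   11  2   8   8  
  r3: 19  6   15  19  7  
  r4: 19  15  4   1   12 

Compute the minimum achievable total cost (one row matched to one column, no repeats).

optimal assignment: row0→col4 (cost 9), row1→col2 (cost 6), row2→col0 (cost 4), row3→col1 (cost 6), row4→col3 (cost 1)
total = 9 + 6 + 4 + 6 + 1 = 26

Minimum assignment cost: 26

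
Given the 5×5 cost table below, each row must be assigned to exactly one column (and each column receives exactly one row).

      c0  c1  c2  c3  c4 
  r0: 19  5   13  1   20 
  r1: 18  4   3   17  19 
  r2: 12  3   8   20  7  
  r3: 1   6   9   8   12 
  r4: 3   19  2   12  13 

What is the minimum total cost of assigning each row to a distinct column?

Minimum assignment cost: 15

optimal assignment: row0→col3 (cost 1), row1→col1 (cost 4), row2→col4 (cost 7), row3→col0 (cost 1), row4→col2 (cost 2)
total = 1 + 4 + 7 + 1 + 2 = 15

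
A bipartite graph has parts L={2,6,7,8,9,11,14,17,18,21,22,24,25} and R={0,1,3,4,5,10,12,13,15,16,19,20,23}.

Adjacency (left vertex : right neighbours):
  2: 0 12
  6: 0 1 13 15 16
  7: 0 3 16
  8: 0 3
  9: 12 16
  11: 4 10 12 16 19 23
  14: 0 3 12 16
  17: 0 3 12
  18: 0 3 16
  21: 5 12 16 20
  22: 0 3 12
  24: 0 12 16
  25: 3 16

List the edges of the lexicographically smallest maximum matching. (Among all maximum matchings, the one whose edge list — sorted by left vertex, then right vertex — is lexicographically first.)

Lex-smallest maximum matching: {(2,0), (6,1), (7,3), (9,12), (11,4), (14,16), (21,5)}

|M| = 7 (so the lex-smallest maximum matching has 7 edges)
process left vertices in ascending order; for each, take the smallest-labelled available neighbour that still permits 7 edges overall, or leave it unmatched if none does
lex-smallest matching: {2-0, 6-1, 7-3, 9-12, 11-4, 14-16, 21-5}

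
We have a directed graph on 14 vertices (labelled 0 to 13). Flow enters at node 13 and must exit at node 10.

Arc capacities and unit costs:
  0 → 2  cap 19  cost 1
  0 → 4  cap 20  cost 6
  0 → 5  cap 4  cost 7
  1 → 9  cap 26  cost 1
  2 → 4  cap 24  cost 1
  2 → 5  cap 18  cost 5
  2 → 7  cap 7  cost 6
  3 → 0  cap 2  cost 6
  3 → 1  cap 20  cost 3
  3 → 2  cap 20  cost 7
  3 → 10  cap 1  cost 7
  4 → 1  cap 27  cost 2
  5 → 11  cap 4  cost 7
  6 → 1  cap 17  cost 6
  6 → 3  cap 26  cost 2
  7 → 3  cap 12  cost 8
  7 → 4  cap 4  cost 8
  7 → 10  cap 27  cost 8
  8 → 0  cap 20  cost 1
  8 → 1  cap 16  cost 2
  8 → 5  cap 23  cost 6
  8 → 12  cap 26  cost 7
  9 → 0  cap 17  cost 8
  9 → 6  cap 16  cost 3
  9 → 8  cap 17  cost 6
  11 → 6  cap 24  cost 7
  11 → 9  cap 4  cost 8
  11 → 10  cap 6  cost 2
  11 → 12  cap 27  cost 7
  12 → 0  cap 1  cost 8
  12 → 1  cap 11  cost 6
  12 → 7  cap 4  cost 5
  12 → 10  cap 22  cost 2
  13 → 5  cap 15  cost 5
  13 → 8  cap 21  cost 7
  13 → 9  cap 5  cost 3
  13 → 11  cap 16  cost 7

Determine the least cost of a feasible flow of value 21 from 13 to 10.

shortest-cost path #1: 13→11→10 push 6 @ unit cost 9 (adds 54)
shortest-cost path #2: 13→9→6→3→10 push 1 @ unit cost 15 (adds 15)
shortest-cost path #3: 13→8→12→10 push 14 @ unit cost 16 (adds 224)
total cost = 293

Minimum cost for 21 units: 293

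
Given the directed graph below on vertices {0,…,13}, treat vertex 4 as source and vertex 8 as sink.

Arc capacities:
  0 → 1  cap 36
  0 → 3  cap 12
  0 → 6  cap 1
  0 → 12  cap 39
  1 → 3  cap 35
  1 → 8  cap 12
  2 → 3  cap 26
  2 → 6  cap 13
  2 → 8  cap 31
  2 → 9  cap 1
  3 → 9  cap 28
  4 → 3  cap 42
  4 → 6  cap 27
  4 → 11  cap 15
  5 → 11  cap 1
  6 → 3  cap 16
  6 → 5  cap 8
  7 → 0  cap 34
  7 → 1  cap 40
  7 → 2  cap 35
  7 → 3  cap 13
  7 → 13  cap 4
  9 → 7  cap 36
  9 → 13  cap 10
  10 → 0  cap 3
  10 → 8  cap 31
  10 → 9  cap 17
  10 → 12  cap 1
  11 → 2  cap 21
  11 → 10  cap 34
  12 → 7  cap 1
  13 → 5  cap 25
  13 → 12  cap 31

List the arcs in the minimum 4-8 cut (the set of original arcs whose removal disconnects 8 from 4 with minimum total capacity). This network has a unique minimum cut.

augment #1: 4→11→2→8 push 15
augment #2: 4→3→9→7→1→8 push 12
augment #3: 4→3→9→7→2→8 push 16
augment #4: 4→6→5→11→10→8 push 1
max flow = 44; residual-reachable set from 4 gives S-side
cut edges (S→T): {(3,9), (4,11), (5,11)} total cap 44

Min-cut arcs: {(3,9), (4,11), (5,11)} (total capacity 44)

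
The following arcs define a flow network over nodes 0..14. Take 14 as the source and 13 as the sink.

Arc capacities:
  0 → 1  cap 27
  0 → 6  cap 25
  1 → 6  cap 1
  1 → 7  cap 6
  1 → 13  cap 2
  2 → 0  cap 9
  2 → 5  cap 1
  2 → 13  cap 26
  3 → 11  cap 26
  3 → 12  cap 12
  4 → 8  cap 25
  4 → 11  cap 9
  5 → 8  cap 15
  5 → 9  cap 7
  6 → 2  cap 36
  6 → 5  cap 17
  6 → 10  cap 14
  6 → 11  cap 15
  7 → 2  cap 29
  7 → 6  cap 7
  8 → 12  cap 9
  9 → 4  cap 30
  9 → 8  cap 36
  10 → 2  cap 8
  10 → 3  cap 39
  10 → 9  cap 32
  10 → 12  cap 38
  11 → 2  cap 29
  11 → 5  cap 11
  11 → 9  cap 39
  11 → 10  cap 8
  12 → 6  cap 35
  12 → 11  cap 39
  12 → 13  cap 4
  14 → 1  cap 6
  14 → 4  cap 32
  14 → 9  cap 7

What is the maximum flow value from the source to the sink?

Maximum flow value: 24

augment #1: 14→1→13 bottleneck 2, total now 2
augment #2: 14→1→6→2→13 bottleneck 1, total now 3
augment #3: 14→1→7→2→13 bottleneck 3, total now 6
augment #4: 14→4→8→12→13 bottleneck 4, total now 10
augment #5: 14→4→11→2→13 bottleneck 9, total now 19
augment #6: 14→4→8→12→6→2→13 bottleneck 5, total now 24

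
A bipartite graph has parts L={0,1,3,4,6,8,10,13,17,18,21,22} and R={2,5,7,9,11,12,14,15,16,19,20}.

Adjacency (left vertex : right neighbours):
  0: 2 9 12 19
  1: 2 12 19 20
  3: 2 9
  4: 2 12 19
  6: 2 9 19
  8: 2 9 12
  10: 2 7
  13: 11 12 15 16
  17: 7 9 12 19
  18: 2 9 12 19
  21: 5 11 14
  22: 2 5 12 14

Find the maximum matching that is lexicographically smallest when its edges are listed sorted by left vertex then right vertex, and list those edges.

Lex-smallest maximum matching: {(0,2), (1,20), (3,9), (4,12), (6,19), (10,7), (13,11), (21,5), (22,14)}

|M| = 9 (so the lex-smallest maximum matching has 9 edges)
process left vertices in ascending order; for each, take the smallest-labelled available neighbour that still permits 9 edges overall, or leave it unmatched if none does
lex-smallest matching: {0-2, 1-20, 3-9, 4-12, 6-19, 10-7, 13-11, 21-5, 22-14}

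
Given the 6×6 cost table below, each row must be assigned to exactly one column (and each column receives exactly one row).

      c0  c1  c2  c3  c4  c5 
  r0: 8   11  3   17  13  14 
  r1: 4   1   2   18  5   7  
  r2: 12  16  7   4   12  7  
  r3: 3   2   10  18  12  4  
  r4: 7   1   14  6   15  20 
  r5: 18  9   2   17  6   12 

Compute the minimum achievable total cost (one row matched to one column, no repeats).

optimal assignment: row0→col2 (cost 3), row1→col0 (cost 4), row2→col3 (cost 4), row3→col5 (cost 4), row4→col1 (cost 1), row5→col4 (cost 6)
total = 3 + 4 + 4 + 4 + 1 + 6 = 22

Minimum assignment cost: 22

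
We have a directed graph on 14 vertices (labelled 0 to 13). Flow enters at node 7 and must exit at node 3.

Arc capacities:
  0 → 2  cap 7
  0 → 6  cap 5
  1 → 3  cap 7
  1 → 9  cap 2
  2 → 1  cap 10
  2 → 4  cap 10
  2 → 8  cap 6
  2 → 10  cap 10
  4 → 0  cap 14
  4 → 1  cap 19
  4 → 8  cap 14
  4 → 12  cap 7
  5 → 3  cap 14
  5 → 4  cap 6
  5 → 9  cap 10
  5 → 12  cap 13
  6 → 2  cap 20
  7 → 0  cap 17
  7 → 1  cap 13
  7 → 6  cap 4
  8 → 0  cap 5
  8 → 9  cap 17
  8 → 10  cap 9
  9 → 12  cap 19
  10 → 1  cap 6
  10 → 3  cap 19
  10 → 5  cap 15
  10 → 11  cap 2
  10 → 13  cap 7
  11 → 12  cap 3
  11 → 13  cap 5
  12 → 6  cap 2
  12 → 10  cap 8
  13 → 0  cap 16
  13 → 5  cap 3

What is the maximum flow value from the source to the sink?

augment #1: 7→1→3 bottleneck 7, total now 7
augment #2: 7→0→2→10→3 bottleneck 7, total now 14
augment #3: 7→6→2→10→3 bottleneck 3, total now 17
augment #4: 7→1→9→12→10→3 bottleneck 2, total now 19
augment #5: 7→6→2→8→10→3 bottleneck 1, total now 20
augment #6: 7→0→6→2→8→10→3 bottleneck 5, total now 25

Maximum flow value: 25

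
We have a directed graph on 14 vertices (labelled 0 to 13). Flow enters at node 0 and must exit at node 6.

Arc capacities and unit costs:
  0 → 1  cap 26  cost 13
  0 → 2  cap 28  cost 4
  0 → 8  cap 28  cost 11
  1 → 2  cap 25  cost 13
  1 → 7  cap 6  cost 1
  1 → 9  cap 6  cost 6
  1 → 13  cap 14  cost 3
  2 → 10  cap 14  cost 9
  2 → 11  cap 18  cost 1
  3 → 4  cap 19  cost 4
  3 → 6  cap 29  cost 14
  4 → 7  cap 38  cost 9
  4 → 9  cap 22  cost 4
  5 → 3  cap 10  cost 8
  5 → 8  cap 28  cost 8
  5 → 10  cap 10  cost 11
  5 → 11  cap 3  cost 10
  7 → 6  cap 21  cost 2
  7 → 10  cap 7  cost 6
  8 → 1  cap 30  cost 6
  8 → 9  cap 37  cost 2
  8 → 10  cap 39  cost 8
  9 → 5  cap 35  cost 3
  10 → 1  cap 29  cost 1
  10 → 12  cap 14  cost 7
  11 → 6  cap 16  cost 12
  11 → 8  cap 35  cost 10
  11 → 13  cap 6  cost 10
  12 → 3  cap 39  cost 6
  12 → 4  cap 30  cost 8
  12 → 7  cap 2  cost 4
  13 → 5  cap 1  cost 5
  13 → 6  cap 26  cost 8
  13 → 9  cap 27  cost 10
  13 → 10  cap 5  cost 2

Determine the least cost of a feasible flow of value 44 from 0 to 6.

shortest-cost path #1: 0→1→7→6 push 6 @ unit cost 16 (adds 96)
shortest-cost path #2: 0→2→11→6 push 16 @ unit cost 17 (adds 272)
shortest-cost path #3: 0→2→11→13→6 push 2 @ unit cost 23 (adds 46)
shortest-cost path #4: 0→1→13→6 push 14 @ unit cost 24 (adds 336)
shortest-cost path #5: 0→2→10→12→7→6 push 2 @ unit cost 26 (adds 52)
shortest-cost path #6: 0→8→9→5→3→6 push 4 @ unit cost 38 (adds 152)
total cost = 954

Minimum cost for 44 units: 954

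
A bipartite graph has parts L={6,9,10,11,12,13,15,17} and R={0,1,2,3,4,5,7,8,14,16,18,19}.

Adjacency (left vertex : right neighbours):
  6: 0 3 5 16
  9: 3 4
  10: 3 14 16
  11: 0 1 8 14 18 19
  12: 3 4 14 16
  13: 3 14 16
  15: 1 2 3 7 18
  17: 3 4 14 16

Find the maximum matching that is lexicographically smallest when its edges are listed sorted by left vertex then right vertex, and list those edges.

Lex-smallest maximum matching: {(6,0), (9,3), (10,14), (11,1), (12,4), (13,16), (15,2)}

|M| = 7 (so the lex-smallest maximum matching has 7 edges)
process left vertices in ascending order; for each, take the smallest-labelled available neighbour that still permits 7 edges overall, or leave it unmatched if none does
lex-smallest matching: {6-0, 9-3, 10-14, 11-1, 12-4, 13-16, 15-2}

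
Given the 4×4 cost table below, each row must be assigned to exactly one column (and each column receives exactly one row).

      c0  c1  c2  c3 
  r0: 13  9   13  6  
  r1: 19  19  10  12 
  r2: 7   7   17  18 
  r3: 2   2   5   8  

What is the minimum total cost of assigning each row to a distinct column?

Minimum assignment cost: 25

one of 2 optimal assignments: row0→col3 (cost 6), row1→col2 (cost 10), row2→col0 (cost 7), row3→col1 (cost 2)
total = 6 + 10 + 7 + 2 = 25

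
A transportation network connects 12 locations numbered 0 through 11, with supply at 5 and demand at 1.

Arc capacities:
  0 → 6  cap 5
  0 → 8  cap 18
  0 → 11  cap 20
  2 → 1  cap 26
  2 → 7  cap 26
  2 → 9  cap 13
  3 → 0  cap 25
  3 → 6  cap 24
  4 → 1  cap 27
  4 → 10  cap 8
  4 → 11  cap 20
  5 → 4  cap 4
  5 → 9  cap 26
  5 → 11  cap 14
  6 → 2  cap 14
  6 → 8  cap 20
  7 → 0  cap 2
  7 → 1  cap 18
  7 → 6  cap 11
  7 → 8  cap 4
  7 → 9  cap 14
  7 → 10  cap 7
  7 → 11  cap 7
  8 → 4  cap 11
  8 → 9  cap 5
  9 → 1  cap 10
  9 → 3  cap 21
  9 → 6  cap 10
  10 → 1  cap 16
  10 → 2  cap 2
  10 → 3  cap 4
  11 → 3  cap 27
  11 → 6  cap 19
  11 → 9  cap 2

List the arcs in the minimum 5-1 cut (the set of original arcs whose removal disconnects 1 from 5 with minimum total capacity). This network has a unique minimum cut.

Min-cut arcs: {(5,4), (6,2), (8,4), (9,1)} (total capacity 39)

augment #1: 5→4→1 push 4
augment #2: 5→9→1 push 10
augment #3: 5→9→6→2→1 push 10
augment #4: 5→11→6→2→1 push 4
augment #5: 5→11→6→8→4→1 push 10
augment #6: 5→9→3→0→8→4→1 push 1
max flow = 39; residual-reachable set from 5 gives S-side
cut edges (S→T): {(5,4), (6,2), (8,4), (9,1)} total cap 39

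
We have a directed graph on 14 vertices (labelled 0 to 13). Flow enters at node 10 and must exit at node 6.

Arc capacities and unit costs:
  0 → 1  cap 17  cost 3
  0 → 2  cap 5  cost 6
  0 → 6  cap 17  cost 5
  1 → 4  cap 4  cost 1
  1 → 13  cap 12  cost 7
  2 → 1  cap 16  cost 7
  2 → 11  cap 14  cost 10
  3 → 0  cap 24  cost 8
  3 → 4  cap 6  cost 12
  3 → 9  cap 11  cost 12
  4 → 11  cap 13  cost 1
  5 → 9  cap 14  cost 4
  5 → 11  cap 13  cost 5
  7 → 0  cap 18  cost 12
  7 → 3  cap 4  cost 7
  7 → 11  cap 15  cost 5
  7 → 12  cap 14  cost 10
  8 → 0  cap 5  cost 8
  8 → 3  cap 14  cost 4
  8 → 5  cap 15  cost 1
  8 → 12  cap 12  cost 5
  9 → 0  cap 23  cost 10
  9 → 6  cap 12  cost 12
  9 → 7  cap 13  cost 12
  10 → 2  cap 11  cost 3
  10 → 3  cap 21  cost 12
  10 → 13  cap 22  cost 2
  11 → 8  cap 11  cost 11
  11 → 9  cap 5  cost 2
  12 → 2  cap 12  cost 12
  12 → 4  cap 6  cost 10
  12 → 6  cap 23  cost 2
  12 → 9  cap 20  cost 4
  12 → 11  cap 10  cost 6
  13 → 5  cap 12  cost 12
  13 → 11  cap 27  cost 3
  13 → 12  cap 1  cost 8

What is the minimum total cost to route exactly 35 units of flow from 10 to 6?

shortest-cost path #1: 10→13→12→6 push 1 @ unit cost 12 (adds 12)
shortest-cost path #2: 10→13→11→9→6 push 5 @ unit cost 19 (adds 95)
shortest-cost path #3: 10→13→11→8→12→6 push 11 @ unit cost 23 (adds 253)
shortest-cost path #4: 10→3→0→6 push 17 @ unit cost 25 (adds 425)
shortest-cost path #5: 10→13→5→9→6 push 1 @ unit cost 30 (adds 30)
total cost = 815

Minimum cost for 35 units: 815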